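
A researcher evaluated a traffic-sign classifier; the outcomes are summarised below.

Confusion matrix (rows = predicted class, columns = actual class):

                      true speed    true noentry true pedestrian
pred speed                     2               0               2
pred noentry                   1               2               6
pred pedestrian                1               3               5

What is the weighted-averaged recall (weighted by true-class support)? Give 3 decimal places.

0.409

Per-class recall (TP/(TP+FN)):
  speed: TP=2, FN=1+1=2 → 2/4 = 0.5000
  noentry: TP=2, FN=0+3=3 → 2/5 = 0.4000
  pedestrian: TP=5, FN=2+6=8 → 5/13 = 0.3846
Weighted-recall = Σ (supportᵢ/N)·recallᵢ with N=22: (4/22)·0.5000 + (5/22)·0.4000 + (13/22)·0.3846 = 0.409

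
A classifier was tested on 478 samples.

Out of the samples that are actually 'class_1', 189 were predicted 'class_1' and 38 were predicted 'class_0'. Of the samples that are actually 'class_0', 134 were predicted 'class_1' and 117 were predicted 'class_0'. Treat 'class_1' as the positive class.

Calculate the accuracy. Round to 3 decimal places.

Accuracy = (TP+TN)/N = (189+117)/478 = 0.640

0.640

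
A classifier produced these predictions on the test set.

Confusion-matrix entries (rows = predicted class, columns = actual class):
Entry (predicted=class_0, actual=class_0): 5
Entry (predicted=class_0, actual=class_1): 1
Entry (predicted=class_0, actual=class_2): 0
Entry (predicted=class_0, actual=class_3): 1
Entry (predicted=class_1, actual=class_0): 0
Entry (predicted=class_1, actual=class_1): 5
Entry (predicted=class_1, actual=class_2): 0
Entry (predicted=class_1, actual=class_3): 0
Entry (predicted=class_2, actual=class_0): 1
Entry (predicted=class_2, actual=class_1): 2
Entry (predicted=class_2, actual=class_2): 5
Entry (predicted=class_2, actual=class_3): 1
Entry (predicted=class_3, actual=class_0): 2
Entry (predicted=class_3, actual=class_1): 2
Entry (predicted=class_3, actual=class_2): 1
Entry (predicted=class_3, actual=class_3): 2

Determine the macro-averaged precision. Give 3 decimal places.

0.639

Per-class precision (TP/(TP+FP)):
  class_0: TP=5, FP=1+0+1=2 → 5/7 = 0.7143
  class_1: TP=5, FP=0+0+0=0 → 5/5 = 1.0000
  class_2: TP=5, FP=1+2+1=4 → 5/9 = 0.5556
  class_3: TP=2, FP=2+2+1=5 → 2/7 = 0.2857
Macro-precision = mean = (0.7143 + 1.0000 + 0.5556 + 0.2857) / 4 = 0.639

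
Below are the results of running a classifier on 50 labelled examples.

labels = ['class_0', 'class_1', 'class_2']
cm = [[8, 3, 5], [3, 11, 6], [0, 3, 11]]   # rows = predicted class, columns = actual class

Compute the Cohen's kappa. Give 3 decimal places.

Observed agreement pₒ = trace/N = 30/50 = 0.6000
Expected agreement pₑ = Σ (rowᵢ·colᵢ)/N² = (11·16 + 17·20 + 22·14)/50² = 0.3296
κ = (pₒ − pₑ)/(1 − pₑ) = (0.6000 − 0.3296)/(1 − 0.3296) = 0.403

0.403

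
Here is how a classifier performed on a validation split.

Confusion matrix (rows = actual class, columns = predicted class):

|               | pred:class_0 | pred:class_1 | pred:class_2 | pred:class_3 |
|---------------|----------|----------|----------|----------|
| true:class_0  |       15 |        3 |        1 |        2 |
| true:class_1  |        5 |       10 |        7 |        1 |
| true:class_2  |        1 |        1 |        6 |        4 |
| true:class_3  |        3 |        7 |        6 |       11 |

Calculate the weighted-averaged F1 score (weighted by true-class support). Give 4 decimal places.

Per-class F1 score (2·TP/(2·TP+FP+FN)):
  class_0: TP=15, FP=5+1+3=9, FN=3+1+2=6 → 30/45 = 0.66667
  class_1: TP=10, FP=3+1+7=11, FN=5+7+1=13 → 20/44 = 0.45455
  class_2: TP=6, FP=1+7+6=14, FN=1+1+4=6 → 12/32 = 0.37500
  class_3: TP=11, FP=2+1+4=7, FN=3+7+6=16 → 22/45 = 0.48889
Weighted-F1 score = Σ (supportᵢ/N)·F1 scoreᵢ with N=83: (21/83)·0.66667 + (23/83)·0.45455 + (12/83)·0.37500 + (27/83)·0.48889 = 0.5079

0.5079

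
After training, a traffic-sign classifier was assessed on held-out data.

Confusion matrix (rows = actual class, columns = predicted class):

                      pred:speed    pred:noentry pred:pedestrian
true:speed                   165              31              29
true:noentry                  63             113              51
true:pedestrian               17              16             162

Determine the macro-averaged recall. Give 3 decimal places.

Per-class recall (TP/(TP+FN)):
  speed: TP=165, FN=31+29=60 → 165/225 = 0.7333
  noentry: TP=113, FN=63+51=114 → 113/227 = 0.4978
  pedestrian: TP=162, FN=17+16=33 → 162/195 = 0.8308
Macro-recall = mean = (0.7333 + 0.4978 + 0.8308) / 3 = 0.687

0.687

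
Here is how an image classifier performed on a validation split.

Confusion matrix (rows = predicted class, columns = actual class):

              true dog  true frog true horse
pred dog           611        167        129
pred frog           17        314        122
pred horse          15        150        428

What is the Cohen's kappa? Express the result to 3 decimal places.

Observed agreement pₒ = trace/N = 1353/1953 = 0.6928
Expected agreement pₑ = Σ (rowᵢ·colᵢ)/N² = (643·907 + 631·453 + 679·593)/1953² = 0.3334
κ = (pₒ − pₑ)/(1 − pₑ) = (0.6928 − 0.3334)/(1 − 0.3334) = 0.539

0.539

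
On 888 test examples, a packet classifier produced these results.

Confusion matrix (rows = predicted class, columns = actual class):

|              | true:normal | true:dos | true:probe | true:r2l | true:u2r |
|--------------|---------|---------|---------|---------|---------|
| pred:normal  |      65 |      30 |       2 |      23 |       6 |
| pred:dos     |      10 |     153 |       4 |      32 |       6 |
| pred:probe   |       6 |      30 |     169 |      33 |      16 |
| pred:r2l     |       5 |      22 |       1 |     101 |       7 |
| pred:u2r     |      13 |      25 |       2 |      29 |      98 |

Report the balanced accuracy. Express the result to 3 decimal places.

0.679

Balanced accuracy = mean of per-class recall.
  normal: recall = 65/99 = 0.6566
  dos: recall = 153/260 = 0.5885
  probe: recall = 169/178 = 0.9494
  r2l: recall = 101/218 = 0.4633
  u2r: recall = 98/133 = 0.7368
Mean = (0.6566 + 0.5885 + 0.9494 + 0.4633 + 0.7368) / 5 = 0.679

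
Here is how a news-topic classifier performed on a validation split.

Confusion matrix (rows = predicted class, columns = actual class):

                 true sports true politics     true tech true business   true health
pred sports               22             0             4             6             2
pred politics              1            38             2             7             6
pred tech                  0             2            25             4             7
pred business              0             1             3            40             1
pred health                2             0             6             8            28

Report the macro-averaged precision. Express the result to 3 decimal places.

Per-class precision (TP/(TP+FP)):
  sports: TP=22, FP=0+4+6+2=12 → 22/34 = 0.6471
  politics: TP=38, FP=1+2+7+6=16 → 38/54 = 0.7037
  tech: TP=25, FP=0+2+4+7=13 → 25/38 = 0.6579
  business: TP=40, FP=0+1+3+1=5 → 40/45 = 0.8889
  health: TP=28, FP=2+0+6+8=16 → 28/44 = 0.6364
Macro-precision = mean = (0.6471 + 0.7037 + 0.6579 + 0.8889 + 0.6364) / 5 = 0.707

0.707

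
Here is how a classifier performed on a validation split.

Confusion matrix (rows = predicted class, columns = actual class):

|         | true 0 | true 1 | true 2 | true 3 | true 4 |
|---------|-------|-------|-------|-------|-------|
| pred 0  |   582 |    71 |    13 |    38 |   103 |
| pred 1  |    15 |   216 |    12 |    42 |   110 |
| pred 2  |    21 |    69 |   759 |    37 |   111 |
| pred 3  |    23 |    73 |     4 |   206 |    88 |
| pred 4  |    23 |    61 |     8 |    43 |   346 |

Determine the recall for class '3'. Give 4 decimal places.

Take TP from the diagonal, FP from the rest of the '3' prediction marginal, FN from the rest of the '3' actual marginal.
recall = TP/(TP+FN).
3: TP=206, FN=38+42+37+43=160 → 206/366 = 0.56284

0.5628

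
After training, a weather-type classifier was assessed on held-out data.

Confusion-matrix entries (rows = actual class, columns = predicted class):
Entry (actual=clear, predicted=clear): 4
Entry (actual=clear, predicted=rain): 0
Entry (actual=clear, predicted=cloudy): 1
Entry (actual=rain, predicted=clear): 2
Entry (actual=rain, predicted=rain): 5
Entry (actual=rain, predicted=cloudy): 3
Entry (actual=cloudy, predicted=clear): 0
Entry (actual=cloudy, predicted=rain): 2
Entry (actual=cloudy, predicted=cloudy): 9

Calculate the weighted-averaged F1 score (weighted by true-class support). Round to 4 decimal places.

Per-class F1 score (2·TP/(2·TP+FP+FN)):
  clear: TP=4, FP=2+0=2, FN=0+1=1 → 8/11 = 0.72727
  rain: TP=5, FP=0+2=2, FN=2+3=5 → 10/17 = 0.58824
  cloudy: TP=9, FP=1+3=4, FN=0+2=2 → 18/24 = 0.75000
Weighted-F1 score = Σ (supportᵢ/N)·F1 scoreᵢ with N=26: (5/26)·0.72727 + (10/26)·0.58824 + (11/26)·0.75000 = 0.6834

0.6834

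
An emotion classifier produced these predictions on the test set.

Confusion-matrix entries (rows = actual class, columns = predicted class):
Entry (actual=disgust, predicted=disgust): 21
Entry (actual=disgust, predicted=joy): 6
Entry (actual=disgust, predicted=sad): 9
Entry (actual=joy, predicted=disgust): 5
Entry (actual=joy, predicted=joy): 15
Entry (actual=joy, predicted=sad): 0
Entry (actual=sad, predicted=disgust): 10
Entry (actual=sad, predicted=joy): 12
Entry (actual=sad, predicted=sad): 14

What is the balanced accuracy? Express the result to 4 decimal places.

0.5741

Balanced accuracy = mean of per-class recall.
  disgust: recall = 21/36 = 0.58333
  joy: recall = 15/20 = 0.75000
  sad: recall = 14/36 = 0.38889
Mean = (0.58333 + 0.75000 + 0.38889) / 3 = 0.5741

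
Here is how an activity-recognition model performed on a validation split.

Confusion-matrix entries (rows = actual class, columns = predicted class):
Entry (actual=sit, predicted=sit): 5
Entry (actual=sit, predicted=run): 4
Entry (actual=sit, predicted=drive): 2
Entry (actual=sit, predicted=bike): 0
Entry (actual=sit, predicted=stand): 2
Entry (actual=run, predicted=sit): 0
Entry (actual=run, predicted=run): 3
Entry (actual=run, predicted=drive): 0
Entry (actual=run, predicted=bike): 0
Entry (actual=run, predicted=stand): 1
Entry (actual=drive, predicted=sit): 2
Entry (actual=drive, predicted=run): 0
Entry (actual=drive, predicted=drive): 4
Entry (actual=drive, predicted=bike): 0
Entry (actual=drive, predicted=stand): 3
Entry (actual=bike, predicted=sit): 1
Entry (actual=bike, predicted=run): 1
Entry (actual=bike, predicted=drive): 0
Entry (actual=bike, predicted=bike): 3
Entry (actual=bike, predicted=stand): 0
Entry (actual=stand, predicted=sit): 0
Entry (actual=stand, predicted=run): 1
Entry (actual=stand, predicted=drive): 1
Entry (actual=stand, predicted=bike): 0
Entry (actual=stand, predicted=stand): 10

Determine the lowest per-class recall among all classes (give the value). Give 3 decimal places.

0.385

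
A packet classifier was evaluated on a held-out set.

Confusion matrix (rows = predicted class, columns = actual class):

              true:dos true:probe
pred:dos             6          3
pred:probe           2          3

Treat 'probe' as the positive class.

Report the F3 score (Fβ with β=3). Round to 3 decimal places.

0.508

Fβ = (1+β²)·TP / ((1+β²)·TP + β²·FN + FP), with β²=9
= 10·3 / (10·3 + 9·3 + 2) = 0.508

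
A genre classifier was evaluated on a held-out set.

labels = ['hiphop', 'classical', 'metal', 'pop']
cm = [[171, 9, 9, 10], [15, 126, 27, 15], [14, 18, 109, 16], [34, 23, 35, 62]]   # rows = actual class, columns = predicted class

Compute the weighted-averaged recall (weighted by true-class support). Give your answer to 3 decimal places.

0.675

Per-class recall (TP/(TP+FN)):
  hiphop: TP=171, FN=9+9+10=28 → 171/199 = 0.8593
  classical: TP=126, FN=15+27+15=57 → 126/183 = 0.6885
  metal: TP=109, FN=14+18+16=48 → 109/157 = 0.6943
  pop: TP=62, FN=34+23+35=92 → 62/154 = 0.4026
Weighted-recall = Σ (supportᵢ/N)·recallᵢ with N=693: (199/693)·0.8593 + (183/693)·0.6885 + (157/693)·0.6943 + (154/693)·0.4026 = 0.675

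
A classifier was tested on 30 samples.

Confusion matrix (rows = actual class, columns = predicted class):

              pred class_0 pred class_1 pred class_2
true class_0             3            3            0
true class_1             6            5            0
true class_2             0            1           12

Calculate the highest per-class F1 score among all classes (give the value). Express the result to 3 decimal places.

Per-class F1 score (2·TP/(2·TP+FP+FN)):
  class_0: TP=3, FP=6+0=6, FN=3+0=3 → 6/15 = 0.4000
  class_1: TP=5, FP=3+1=4, FN=6+0=6 → 10/20 = 0.5000
  class_2: TP=12, FP=0+0=0, FN=0+1=1 → 24/25 = 0.9600
Highest is class 'class_2' with F1 score = 0.960.

0.960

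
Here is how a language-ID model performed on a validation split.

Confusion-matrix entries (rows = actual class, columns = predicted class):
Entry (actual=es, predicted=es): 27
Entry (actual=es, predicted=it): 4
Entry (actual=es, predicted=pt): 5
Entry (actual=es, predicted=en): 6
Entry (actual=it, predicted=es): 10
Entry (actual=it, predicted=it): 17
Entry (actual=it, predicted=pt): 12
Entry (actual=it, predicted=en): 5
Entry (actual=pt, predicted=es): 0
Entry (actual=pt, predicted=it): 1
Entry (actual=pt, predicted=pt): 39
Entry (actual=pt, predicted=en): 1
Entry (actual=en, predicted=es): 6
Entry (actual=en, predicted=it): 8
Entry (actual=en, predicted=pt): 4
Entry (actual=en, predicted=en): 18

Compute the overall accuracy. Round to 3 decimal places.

Accuracy = trace / total = (27+17+39+18=101) / 163 = 101/163 = 0.620

0.620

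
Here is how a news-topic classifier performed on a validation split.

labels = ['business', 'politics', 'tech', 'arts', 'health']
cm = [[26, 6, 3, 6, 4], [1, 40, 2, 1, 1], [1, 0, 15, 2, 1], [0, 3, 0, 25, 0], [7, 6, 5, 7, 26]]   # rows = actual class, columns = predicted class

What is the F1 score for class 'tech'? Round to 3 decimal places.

0.682

Treat 'tech' as positive and all other classes as negative.
F1 score = 2·TP/(2·TP+FP+FN).
tech: TP=15, FP=3+2+0+5=10, FN=1+0+2+1=4 → 30/44 = 0.6818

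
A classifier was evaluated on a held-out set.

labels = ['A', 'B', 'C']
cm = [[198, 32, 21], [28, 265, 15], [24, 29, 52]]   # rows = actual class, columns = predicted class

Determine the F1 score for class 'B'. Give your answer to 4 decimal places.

0.8360

Treat 'B' as positive and all other classes as negative.
F1 score = 2·TP/(2·TP+FP+FN).
B: TP=265, FP=32+29=61, FN=28+15=43 → 530/634 = 0.83596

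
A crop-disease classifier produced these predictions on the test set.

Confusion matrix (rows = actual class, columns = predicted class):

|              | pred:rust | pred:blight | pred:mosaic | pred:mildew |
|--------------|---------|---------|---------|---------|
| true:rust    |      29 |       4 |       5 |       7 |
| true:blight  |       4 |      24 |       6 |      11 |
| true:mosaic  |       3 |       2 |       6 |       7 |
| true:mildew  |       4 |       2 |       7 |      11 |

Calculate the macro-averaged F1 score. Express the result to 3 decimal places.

Per-class F1 score (2·TP/(2·TP+FP+FN)):
  rust: TP=29, FP=4+3+4=11, FN=4+5+7=16 → 58/85 = 0.6824
  blight: TP=24, FP=4+2+2=8, FN=4+6+11=21 → 48/77 = 0.6234
  mosaic: TP=6, FP=5+6+7=18, FN=3+2+7=12 → 12/42 = 0.2857
  mildew: TP=11, FP=7+11+7=25, FN=4+2+7=13 → 22/60 = 0.3667
Macro-F1 score = mean = (0.6824 + 0.6234 + 0.2857 + 0.3667) / 4 = 0.490

0.490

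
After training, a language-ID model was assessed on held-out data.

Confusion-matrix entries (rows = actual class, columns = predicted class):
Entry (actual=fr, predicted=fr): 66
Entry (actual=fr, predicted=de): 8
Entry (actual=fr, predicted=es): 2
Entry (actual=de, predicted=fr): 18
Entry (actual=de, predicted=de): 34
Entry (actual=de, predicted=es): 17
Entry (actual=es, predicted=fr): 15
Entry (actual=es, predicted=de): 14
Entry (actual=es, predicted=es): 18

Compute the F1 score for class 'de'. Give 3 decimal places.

0.544

F1 score = 2·TP/(2·TP+FP+FN).
de: TP=34, FP=8+14=22, FN=18+17=35 → 68/125 = 0.5440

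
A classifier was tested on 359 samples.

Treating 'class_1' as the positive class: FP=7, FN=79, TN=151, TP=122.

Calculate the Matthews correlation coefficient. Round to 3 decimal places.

MCC = (TP·TN − FP·FN) / √((TP+FP)(TP+FN)(TN+FP)(TN+FN))
Numerator = 122·151 − 7·79 = 17869
Denominator = √(129·201·158·230) = √942259860 = 30696.2516
MCC = 17869 / 30696.2516 = 0.582

0.582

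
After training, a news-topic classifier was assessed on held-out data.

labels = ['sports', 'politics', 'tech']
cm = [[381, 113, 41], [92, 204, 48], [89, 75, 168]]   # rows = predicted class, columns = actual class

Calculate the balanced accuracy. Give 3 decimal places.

0.617

Balanced accuracy = mean of per-class recall.
  sports: recall = 381/562 = 0.6779
  politics: recall = 204/392 = 0.5204
  tech: recall = 168/257 = 0.6537
Mean = (0.6779 + 0.5204 + 0.6537) / 3 = 0.617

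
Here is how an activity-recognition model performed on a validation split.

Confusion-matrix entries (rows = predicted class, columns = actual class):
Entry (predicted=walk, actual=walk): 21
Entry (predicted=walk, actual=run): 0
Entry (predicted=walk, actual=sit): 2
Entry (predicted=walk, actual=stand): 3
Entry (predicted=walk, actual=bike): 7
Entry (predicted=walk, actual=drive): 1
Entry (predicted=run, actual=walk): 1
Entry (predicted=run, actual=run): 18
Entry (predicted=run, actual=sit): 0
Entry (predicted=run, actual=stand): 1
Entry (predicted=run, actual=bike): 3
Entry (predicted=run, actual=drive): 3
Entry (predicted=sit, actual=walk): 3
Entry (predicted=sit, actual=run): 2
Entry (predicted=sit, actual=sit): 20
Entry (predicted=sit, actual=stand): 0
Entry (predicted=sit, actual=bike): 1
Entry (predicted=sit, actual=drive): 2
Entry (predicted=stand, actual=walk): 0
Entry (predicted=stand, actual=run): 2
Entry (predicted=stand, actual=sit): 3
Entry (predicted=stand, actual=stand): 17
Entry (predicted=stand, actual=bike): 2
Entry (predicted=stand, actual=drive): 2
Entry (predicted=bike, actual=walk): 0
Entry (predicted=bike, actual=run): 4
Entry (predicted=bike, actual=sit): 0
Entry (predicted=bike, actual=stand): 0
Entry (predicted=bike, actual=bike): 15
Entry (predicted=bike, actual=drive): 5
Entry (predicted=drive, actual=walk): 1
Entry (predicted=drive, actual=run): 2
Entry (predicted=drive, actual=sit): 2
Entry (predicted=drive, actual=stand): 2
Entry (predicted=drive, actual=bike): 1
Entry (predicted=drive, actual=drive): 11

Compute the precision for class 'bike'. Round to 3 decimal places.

0.625

Take TP from the diagonal, FP from the rest of the 'bike' prediction marginal, FN from the rest of the 'bike' actual marginal.
precision = TP/(TP+FP).
bike: TP=15, FP=0+4+0+0+5=9 → 15/24 = 0.6250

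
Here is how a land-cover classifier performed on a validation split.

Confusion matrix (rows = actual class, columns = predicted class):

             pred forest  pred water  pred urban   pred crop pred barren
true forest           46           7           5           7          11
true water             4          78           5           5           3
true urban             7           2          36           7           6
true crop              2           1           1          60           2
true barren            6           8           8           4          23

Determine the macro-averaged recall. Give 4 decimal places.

0.6851

Per-class recall (TP/(TP+FN)):
  forest: TP=46, FN=7+5+7+11=30 → 46/76 = 0.60526
  water: TP=78, FN=4+5+5+3=17 → 78/95 = 0.82105
  urban: TP=36, FN=7+2+7+6=22 → 36/58 = 0.62069
  crop: TP=60, FN=2+1+1+2=6 → 60/66 = 0.90909
  barren: TP=23, FN=6+8+8+4=26 → 23/49 = 0.46939
Macro-recall = mean = (0.60526 + 0.82105 + 0.62069 + 0.90909 + 0.46939) / 5 = 0.6851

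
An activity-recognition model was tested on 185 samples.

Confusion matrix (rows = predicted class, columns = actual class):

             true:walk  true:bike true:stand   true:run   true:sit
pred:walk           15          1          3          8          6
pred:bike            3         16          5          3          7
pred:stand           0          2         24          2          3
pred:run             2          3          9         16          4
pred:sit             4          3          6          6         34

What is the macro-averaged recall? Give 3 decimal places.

0.572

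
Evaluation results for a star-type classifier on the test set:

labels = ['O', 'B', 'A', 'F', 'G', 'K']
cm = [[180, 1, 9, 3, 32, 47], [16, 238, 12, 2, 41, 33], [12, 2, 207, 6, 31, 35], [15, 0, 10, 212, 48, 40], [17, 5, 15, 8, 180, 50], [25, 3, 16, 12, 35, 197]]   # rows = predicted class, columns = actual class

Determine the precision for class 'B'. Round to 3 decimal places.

Take TP from the diagonal, FP from the rest of the 'B' prediction marginal, FN from the rest of the 'B' actual marginal.
precision = TP/(TP+FP).
B: TP=238, FP=16+12+2+41+33=104 → 238/342 = 0.6959

0.696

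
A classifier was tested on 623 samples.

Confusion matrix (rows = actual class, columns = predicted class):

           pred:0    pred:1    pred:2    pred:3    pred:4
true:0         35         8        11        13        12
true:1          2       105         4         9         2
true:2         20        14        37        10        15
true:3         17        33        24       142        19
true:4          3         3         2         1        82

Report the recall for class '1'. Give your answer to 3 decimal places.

One-vs-rest for '1': TP = diagonal; FP = other classes predicted '1'; FN = '1' predicted as other.
recall = TP/(TP+FN).
1: TP=105, FN=2+4+9+2=17 → 105/122 = 0.8607

0.861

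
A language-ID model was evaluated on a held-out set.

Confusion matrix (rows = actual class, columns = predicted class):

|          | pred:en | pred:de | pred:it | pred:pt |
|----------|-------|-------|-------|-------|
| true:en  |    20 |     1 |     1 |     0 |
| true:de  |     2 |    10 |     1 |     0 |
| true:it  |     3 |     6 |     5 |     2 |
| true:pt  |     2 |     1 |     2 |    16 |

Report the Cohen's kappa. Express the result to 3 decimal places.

Observed agreement pₒ = trace/N = 51/72 = 0.7083
Expected agreement pₑ = Σ (rowᵢ·colᵢ)/N² = (22·27 + 13·18 + 16·9 + 21·18)/72² = 0.2604
κ = (pₒ − pₑ)/(1 − pₑ) = (0.7083 − 0.2604)/(1 − 0.2604) = 0.606

0.606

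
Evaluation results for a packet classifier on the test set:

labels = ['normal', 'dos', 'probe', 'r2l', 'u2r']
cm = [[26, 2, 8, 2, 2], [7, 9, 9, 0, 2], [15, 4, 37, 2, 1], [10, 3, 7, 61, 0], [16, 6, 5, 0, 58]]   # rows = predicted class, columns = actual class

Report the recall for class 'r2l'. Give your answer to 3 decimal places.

recall = TP/(TP+FN).
r2l: TP=61, FN=2+0+2+0=4 → 61/65 = 0.9385

0.938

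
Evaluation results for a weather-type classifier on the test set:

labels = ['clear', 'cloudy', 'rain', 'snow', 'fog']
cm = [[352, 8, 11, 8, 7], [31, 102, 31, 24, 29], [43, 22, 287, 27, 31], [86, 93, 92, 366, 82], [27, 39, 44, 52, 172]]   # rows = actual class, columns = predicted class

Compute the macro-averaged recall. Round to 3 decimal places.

0.621

Per-class recall (TP/(TP+FN)):
  clear: TP=352, FN=8+11+8+7=34 → 352/386 = 0.9119
  cloudy: TP=102, FN=31+31+24+29=115 → 102/217 = 0.4700
  rain: TP=287, FN=43+22+27+31=123 → 287/410 = 0.7000
  snow: TP=366, FN=86+93+92+82=353 → 366/719 = 0.5090
  fog: TP=172, FN=27+39+44+52=162 → 172/334 = 0.5150
Macro-recall = mean = (0.9119 + 0.4700 + 0.7000 + 0.5090 + 0.5150) / 5 = 0.621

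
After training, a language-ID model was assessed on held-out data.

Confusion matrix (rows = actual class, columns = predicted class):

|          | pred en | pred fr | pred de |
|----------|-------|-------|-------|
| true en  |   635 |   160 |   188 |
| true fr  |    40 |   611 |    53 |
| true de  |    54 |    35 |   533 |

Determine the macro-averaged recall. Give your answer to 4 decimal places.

0.7903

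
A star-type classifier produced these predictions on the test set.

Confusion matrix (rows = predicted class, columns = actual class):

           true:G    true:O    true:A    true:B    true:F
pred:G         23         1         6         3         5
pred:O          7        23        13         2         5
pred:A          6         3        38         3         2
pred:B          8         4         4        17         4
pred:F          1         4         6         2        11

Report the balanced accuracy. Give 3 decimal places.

0.554

Balanced accuracy = mean of per-class recall.
  G: recall = 23/45 = 0.5111
  O: recall = 23/35 = 0.6571
  A: recall = 38/67 = 0.5672
  B: recall = 17/27 = 0.6296
  F: recall = 11/27 = 0.4074
Mean = (0.5111 + 0.6571 + 0.5672 + 0.6296 + 0.4074) / 5 = 0.554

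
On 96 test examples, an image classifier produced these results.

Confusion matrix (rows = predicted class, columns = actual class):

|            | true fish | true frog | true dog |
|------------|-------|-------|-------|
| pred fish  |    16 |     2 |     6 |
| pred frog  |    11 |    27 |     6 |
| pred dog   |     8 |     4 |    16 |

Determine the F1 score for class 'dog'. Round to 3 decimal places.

0.571

One-vs-rest for 'dog': TP = diagonal; FP = other classes predicted 'dog'; FN = 'dog' predicted as other.
F1 score = 2·TP/(2·TP+FP+FN).
dog: TP=16, FP=8+4=12, FN=6+6=12 → 32/56 = 0.5714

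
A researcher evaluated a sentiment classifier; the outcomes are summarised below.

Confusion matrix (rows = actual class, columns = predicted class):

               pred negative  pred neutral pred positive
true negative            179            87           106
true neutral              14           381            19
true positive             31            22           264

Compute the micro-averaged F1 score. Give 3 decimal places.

0.747

Micro-averaging pools counts across classes: ΣTP=824, ΣFP=279, ΣFN=279.
Micro-F1 score = 2·TP/(2·TP+FP+FN) on pooled counts = 0.747 (equals overall accuracy in single-label multiclass).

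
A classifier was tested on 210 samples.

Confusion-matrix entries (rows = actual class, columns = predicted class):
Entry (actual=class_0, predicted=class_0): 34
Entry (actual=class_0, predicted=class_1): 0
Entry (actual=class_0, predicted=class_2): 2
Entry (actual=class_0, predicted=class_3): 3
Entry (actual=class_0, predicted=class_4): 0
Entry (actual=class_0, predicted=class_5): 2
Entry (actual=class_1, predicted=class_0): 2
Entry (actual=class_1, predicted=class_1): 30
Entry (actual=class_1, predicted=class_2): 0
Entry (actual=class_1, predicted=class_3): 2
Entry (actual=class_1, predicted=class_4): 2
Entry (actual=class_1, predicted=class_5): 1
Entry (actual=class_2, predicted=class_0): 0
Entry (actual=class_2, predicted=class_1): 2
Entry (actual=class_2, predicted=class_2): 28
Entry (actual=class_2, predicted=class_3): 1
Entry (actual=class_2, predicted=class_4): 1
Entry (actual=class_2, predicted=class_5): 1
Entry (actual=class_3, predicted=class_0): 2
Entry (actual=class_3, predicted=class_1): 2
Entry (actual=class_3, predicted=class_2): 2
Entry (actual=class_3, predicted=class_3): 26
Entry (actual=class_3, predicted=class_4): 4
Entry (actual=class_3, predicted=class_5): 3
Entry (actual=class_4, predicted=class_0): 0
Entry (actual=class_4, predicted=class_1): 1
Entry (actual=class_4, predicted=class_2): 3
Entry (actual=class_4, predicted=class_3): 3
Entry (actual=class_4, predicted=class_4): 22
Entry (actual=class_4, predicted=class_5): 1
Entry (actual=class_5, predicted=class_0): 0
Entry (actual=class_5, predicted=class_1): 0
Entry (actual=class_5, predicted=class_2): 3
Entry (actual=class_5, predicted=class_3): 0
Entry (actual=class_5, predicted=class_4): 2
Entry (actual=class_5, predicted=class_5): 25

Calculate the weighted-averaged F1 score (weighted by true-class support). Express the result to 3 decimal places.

Per-class F1 score (2·TP/(2·TP+FP+FN)):
  class_0: TP=34, FP=2+0+2+0+0=4, FN=0+2+3+0+2=7 → 68/79 = 0.8608
  class_1: TP=30, FP=0+2+2+1+0=5, FN=2+0+2+2+1=7 → 60/72 = 0.8333
  class_2: TP=28, FP=2+0+2+3+3=10, FN=0+2+1+1+1=5 → 56/71 = 0.7887
  class_3: TP=26, FP=3+2+1+3+0=9, FN=2+2+2+4+3=13 → 52/74 = 0.7027
  class_4: TP=22, FP=0+2+1+4+2=9, FN=0+1+3+3+1=8 → 44/61 = 0.7213
  class_5: TP=25, FP=2+1+1+3+1=8, FN=0+0+3+0+2=5 → 50/63 = 0.7937
Weighted-F1 score = Σ (supportᵢ/N)·F1 scoreᵢ with N=210: (41/210)·0.8608 + (37/210)·0.8333 + (33/210)·0.7887 + (39/210)·0.7027 + (30/210)·0.7213 + (30/210)·0.7937 = 0.786

0.786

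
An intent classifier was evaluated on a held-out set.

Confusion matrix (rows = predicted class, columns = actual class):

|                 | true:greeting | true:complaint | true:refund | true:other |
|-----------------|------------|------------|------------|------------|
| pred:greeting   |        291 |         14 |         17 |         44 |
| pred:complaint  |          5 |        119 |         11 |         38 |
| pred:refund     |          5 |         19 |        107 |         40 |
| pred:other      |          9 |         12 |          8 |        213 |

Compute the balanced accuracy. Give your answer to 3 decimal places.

Balanced accuracy = mean of per-class recall.
  greeting: recall = 291/310 = 0.9387
  complaint: recall = 119/164 = 0.7256
  refund: recall = 107/143 = 0.7483
  other: recall = 213/335 = 0.6358
Mean = (0.9387 + 0.7256 + 0.7483 + 0.6358) / 4 = 0.762

0.762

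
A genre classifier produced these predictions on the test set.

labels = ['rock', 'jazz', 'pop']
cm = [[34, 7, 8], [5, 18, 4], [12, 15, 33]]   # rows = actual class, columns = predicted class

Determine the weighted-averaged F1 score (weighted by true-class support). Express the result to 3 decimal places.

0.629

Per-class F1 score (2·TP/(2·TP+FP+FN)):
  rock: TP=34, FP=5+12=17, FN=7+8=15 → 68/100 = 0.6800
  jazz: TP=18, FP=7+15=22, FN=5+4=9 → 36/67 = 0.5373
  pop: TP=33, FP=8+4=12, FN=12+15=27 → 66/105 = 0.6286
Weighted-F1 score = Σ (supportᵢ/N)·F1 scoreᵢ with N=136: (49/136)·0.6800 + (27/136)·0.5373 + (60/136)·0.6286 = 0.629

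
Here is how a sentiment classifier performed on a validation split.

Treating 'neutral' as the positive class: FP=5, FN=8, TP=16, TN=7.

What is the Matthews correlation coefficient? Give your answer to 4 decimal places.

MCC = (TP·TN − FP·FN) / √((TP+FP)(TP+FN)(TN+FP)(TN+FN))
Numerator = 16·7 − 5·8 = 72
Denominator = √(21·24·12·15) = √90720 = 301.1976
MCC = 72 / 301.1976 = 0.2390

0.2390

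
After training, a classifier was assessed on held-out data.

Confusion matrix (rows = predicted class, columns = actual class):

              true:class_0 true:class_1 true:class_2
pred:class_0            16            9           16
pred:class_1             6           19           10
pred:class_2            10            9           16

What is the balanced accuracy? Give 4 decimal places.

Balanced accuracy = mean of per-class recall.
  class_0: recall = 16/32 = 0.50000
  class_1: recall = 19/37 = 0.51351
  class_2: recall = 16/42 = 0.38095
Mean = (0.50000 + 0.51351 + 0.38095) / 3 = 0.4648

0.4648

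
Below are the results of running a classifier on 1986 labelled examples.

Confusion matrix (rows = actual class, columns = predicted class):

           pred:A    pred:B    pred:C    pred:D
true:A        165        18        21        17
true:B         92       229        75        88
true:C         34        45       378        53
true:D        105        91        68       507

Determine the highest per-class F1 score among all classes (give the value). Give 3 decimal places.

Per-class F1 score (2·TP/(2·TP+FP+FN)):
  A: TP=165, FP=92+34+105=231, FN=18+21+17=56 → 330/617 = 0.5348
  B: TP=229, FP=18+45+91=154, FN=92+75+88=255 → 458/867 = 0.5283
  C: TP=378, FP=21+75+68=164, FN=34+45+53=132 → 756/1052 = 0.7186
  D: TP=507, FP=17+88+53=158, FN=105+91+68=264 → 1014/1436 = 0.7061
Highest is class 'C' with F1 score = 0.719.

0.719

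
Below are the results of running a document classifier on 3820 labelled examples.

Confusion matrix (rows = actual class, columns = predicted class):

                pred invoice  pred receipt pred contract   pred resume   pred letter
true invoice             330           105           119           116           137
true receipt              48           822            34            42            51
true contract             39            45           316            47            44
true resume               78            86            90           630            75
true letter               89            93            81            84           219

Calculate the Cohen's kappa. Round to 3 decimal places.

Observed agreement pₒ = trace/N = 2317/3820 = 0.6065
Expected agreement pₑ = Σ (rowᵢ·colᵢ)/N² = (807·584 + 997·1151 + 491·640 + 959·919 + 566·526)/3820² = 0.2133
κ = (pₒ − pₑ)/(1 − pₑ) = (0.6065 − 0.2133)/(1 − 0.2133) = 0.500

0.500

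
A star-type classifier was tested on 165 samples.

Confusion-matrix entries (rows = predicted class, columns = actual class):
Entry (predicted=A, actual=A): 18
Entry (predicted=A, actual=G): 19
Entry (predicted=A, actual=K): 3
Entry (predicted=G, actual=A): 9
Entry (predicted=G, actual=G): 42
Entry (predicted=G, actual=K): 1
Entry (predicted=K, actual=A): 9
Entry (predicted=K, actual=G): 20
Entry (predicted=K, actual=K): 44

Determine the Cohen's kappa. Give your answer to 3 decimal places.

Observed agreement pₒ = trace/N = 104/165 = 0.6303
Expected agreement pₑ = Σ (rowᵢ·colᵢ)/N² = (36·40 + 81·52 + 48·73)/165² = 0.3363
κ = (pₒ − pₑ)/(1 − pₑ) = (0.6303 − 0.3363)/(1 − 0.3363) = 0.443

0.443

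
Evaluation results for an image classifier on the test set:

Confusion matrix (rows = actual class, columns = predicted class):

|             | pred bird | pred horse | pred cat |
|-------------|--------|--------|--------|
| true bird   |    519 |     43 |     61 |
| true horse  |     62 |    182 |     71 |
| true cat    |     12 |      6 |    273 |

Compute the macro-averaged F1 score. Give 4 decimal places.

Per-class F1 score (2·TP/(2·TP+FP+FN)):
  bird: TP=519, FP=62+12=74, FN=43+61=104 → 1038/1216 = 0.85362
  horse: TP=182, FP=43+6=49, FN=62+71=133 → 364/546 = 0.66667
  cat: TP=273, FP=61+71=132, FN=12+6=18 → 546/696 = 0.78448
Macro-F1 score = mean = (0.85362 + 0.66667 + 0.78448) / 3 = 0.7683

0.7683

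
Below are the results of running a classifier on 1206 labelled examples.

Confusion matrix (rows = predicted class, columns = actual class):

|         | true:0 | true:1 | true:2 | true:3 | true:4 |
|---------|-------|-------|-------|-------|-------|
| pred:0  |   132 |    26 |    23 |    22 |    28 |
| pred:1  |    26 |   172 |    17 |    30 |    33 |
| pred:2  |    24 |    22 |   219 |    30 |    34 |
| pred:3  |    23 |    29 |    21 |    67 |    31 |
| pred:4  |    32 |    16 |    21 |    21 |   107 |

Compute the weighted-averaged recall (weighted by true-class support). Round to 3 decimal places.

Per-class recall (TP/(TP+FN)):
  0: TP=132, FN=26+24+23+32=105 → 132/237 = 0.5570
  1: TP=172, FN=26+22+29+16=93 → 172/265 = 0.6491
  2: TP=219, FN=23+17+21+21=82 → 219/301 = 0.7276
  3: TP=67, FN=22+30+30+21=103 → 67/170 = 0.3941
  4: TP=107, FN=28+33+34+31=126 → 107/233 = 0.4592
Weighted-recall = Σ (supportᵢ/N)·recallᵢ with N=1206: (237/1206)·0.5570 + (265/1206)·0.6491 + (301/1206)·0.7276 + (170/1206)·0.3941 + (233/1206)·0.4592 = 0.578

0.578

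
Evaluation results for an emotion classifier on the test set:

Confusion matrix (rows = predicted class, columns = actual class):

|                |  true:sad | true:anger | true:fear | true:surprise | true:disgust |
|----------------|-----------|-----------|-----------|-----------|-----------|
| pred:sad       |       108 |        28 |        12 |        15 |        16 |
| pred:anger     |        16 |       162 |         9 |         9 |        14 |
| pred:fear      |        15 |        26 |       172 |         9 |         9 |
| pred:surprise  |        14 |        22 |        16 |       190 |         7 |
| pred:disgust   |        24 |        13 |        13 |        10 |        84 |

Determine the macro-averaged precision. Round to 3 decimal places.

0.693

Per-class precision (TP/(TP+FP)):
  sad: TP=108, FP=28+12+15+16=71 → 108/179 = 0.6034
  anger: TP=162, FP=16+9+9+14=48 → 162/210 = 0.7714
  fear: TP=172, FP=15+26+9+9=59 → 172/231 = 0.7446
  surprise: TP=190, FP=14+22+16+7=59 → 190/249 = 0.7631
  disgust: TP=84, FP=24+13+13+10=60 → 84/144 = 0.5833
Macro-precision = mean = (0.6034 + 0.7714 + 0.7446 + 0.7631 + 0.5833) / 5 = 0.693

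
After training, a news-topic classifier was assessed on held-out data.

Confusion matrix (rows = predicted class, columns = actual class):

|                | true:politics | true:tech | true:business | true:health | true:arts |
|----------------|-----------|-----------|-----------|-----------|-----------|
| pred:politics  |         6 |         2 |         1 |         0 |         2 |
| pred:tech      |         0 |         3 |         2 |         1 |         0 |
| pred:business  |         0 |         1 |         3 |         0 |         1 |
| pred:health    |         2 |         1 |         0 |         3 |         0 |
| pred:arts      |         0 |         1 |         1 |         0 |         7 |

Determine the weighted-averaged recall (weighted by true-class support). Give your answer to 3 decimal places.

Per-class recall (TP/(TP+FN)):
  politics: TP=6, FN=0+0+2+0=2 → 6/8 = 0.7500
  tech: TP=3, FN=2+1+1+1=5 → 3/8 = 0.3750
  business: TP=3, FN=1+2+0+1=4 → 3/7 = 0.4286
  health: TP=3, FN=0+1+0+0=1 → 3/4 = 0.7500
  arts: TP=7, FN=2+0+1+0=3 → 7/10 = 0.7000
Weighted-recall = Σ (supportᵢ/N)·recallᵢ with N=37: (8/37)·0.7500 + (8/37)·0.3750 + (7/37)·0.4286 + (4/37)·0.7500 + (10/37)·0.7000 = 0.595

0.595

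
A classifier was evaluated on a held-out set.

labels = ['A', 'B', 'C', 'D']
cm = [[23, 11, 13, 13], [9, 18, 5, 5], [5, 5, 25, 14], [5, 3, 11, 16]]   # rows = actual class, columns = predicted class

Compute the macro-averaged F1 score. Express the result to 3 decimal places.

0.452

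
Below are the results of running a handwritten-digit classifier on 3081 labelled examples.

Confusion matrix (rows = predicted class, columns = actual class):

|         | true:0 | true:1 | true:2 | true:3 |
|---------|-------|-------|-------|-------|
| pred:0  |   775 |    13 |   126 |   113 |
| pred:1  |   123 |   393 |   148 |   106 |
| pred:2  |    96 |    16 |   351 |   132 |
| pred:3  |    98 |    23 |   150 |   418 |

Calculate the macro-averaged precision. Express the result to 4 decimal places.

Per-class precision (TP/(TP+FP)):
  0: TP=775, FP=13+126+113=252 → 775/1027 = 0.75463
  1: TP=393, FP=123+148+106=377 → 393/770 = 0.51039
  2: TP=351, FP=96+16+132=244 → 351/595 = 0.58992
  3: TP=418, FP=98+23+150=271 → 418/689 = 0.60668
Macro-precision = mean = (0.75463 + 0.51039 + 0.58992 + 0.60668) / 4 = 0.6154

0.6154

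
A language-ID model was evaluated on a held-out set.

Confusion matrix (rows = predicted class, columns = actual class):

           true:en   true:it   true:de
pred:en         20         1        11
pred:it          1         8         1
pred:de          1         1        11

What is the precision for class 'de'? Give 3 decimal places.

Take TP from the diagonal, FP from the rest of the 'de' prediction marginal, FN from the rest of the 'de' actual marginal.
precision = TP/(TP+FP).
de: TP=11, FP=1+1=2 → 11/13 = 0.8462

0.846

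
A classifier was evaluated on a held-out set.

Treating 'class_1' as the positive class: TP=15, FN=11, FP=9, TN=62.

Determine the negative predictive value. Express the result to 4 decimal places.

0.8493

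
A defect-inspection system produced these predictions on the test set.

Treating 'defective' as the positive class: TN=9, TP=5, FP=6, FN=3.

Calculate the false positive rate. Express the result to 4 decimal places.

0.4000

FPR = FP/(FP+TN) = 6/(6+9) = 0.4000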